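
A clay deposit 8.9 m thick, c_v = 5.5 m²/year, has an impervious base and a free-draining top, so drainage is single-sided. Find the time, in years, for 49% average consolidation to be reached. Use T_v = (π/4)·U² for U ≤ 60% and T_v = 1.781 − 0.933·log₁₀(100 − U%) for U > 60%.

t ≈ 2.72 years

Drainage path length: H_d = H = 8.9 m (single drainage).
U ≤ 60%: T_v = (π/4)·U² = (π/4)×0.49² = 0.18857.
t = T_v·H_d²/c_v = 0.18857×8.9²/5.5 = 2.716 years.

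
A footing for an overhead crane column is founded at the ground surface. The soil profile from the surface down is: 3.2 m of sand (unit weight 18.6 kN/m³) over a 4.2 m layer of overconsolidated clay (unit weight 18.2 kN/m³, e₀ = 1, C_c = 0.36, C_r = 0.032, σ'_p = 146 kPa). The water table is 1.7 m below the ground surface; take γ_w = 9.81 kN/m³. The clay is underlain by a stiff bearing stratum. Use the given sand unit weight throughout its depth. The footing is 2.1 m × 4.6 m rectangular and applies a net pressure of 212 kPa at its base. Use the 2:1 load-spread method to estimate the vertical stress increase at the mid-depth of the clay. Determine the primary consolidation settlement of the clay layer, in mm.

S_c ≈ 10.8 mm

Mid-depth of clay below the ground surface: z = 3.2 + 4.2/2 = 5.3 m.
Total vertical stress at mid-clay: σ_v = 18.6×3.2 + 18.2×2.1 = 97.74 kPa.
Pore pressure: u = 9.81×(5.3 − 1.7) = 35.316 kPa.
Initial effective stress: σ'_0 = σ_v − u = 97.74 − 35.316 = 62.424 kPa.
Stress increase at mid-clay by the 2:1 spreading method:
Δσ = qBL/((B+z)(L+z)) = 212×2.1×4.6/((2.1+5.3)(4.6+5.3)) = 27.954 kPa
Final effective stress: σ'_f = 62.424 + 27.954 = 90.378 kPa.
σ'_f = 90.378 ≤ σ'_p = 146 kPa, so the clay remains overconsolidated and only the recompression index applies:
S_c = C_r·H/(1+e₀)·log₁₀(σ'_f/σ'_0) = 0.032×4.2/2×log₁₀(90.378/62.424)
    = 0.0672 × 0.16071 = 0.0108 m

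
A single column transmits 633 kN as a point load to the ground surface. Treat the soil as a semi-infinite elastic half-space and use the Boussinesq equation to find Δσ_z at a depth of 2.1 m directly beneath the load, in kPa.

Δσ_z ≈ 68.5 kPa

Boussinesq vertical stress below a point load on an elastic half-space:
Δσ_z = 3P/(2πz²) · [1 + (r/z)²]^(−5/2)
r/z = 0/2.1 = 0; [1+(r/z)²]^(−5/2) = 1.
Δσ_z = 3×633/(2π×2.1²) × 1 = 68.534 × 1 = 68.53 kPa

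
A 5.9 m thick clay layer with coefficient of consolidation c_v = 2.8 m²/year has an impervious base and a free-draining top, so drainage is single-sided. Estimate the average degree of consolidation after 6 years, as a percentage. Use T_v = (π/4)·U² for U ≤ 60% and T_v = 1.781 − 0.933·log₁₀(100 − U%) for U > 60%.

Drainage path length: H_d = H = 5.9 m (single drainage).
T_v = c_v·t/H_d² = 2.8×6/5.9² = 0.48262.
T_v = 0.48262 corresponds to the U > 60% branch:
U = 1 − 10^((1.781 − T_v)/0.933)/100 = 0.7536

U ≈ 75.4 %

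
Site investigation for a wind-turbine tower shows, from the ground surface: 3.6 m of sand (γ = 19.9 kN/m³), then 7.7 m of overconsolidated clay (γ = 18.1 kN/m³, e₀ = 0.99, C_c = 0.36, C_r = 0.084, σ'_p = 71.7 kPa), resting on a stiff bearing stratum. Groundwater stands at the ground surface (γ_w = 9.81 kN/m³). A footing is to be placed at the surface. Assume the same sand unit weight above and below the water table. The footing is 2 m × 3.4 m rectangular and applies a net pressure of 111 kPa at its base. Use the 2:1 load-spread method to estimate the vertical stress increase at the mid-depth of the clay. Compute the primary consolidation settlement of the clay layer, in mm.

Mid-depth of clay below the ground surface: z = 3.6 + 7.7/2 = 7.45 m.
Total vertical stress at mid-clay: σ_v = 19.9×3.6 + 18.1×3.85 = 141.32 kPa.
Pore pressure: u = 9.81×(7.45 − 0) = 73.085 kPa.
Initial effective stress: σ'_0 = σ_v − u = 141.32 − 73.085 = 68.235 kPa.
Stress increase at mid-clay by the 2:1 spreading method:
Δσ = qBL/((B+z)(L+z)) = 111×2×3.4/((2+7.45)(3.4+7.45)) = 7.3616 kPa
Final effective stress: σ'_f = 68.235 + 7.3616 = 75.597 kPa.
σ'_f = 75.597 > σ'_p = 71.7 kPa, so the stress path crosses the preconsolidation pressure — recompression up to σ'_p, then virgin compression beyond:
S_c = H/(1+e₀)·[C_r·log₁₀(σ'_p/σ'_0) + C_c·log₁₀(σ'_f/σ'_p)]
    = 7.7/1.99 × [0.084×log₁₀(71.7/68.235) + 0.36×log₁₀(75.597/71.7)]
    = 3.8693 × [0.001807 + 0.0082747] = 0.03901 m

S_c ≈ 39 mm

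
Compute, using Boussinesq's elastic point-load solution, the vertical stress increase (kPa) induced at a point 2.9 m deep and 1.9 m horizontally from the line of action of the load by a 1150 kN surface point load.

Boussinesq vertical stress below a point load on an elastic half-space:
Δσ_z = 3P/(2πz²) · [1 + (r/z)²]^(−5/2)
r/z = 1.9/2.9 = 0.65517; [1+(r/z)²]^(−5/2) = 0.40948.
Δσ_z = 3×1150/(2π×2.9²) × 0.40948 = 65.289 × 0.40948 = 26.73 kPa

Δσ_z ≈ 26.7 kPa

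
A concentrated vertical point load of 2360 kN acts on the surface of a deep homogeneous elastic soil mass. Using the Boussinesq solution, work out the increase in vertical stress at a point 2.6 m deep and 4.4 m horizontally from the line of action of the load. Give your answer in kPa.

Boussinesq vertical stress below a point load on an elastic half-space:
Δσ_z = 3P/(2πz²) · [1 + (r/z)²]^(−5/2)
r/z = 4.4/2.6 = 1.6923; [1+(r/z)²]^(−5/2) = 0.034075.
Δσ_z = 3×2360/(2π×2.6²) × 0.034075 = 166.69 × 0.034075 = 5.68 kPa

Δσ_z ≈ 5.68 kPa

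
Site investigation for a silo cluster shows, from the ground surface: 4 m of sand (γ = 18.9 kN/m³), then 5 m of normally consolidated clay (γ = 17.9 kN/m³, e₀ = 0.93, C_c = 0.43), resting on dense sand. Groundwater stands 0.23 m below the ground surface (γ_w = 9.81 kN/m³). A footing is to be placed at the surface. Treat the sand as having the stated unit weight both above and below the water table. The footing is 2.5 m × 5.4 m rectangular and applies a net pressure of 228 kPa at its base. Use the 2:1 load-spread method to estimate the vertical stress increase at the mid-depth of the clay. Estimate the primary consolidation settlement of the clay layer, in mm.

Mid-depth of clay below the ground surface: z = 4 + 5/2 = 6.5 m.
Total vertical stress at mid-clay: σ_v = 18.9×4 + 17.9×2.5 = 120.35 kPa.
Pore pressure: u = 9.81×(6.5 − 0.23) = 61.509 kPa.
Initial effective stress: σ'_0 = σ_v − u = 120.35 − 61.509 = 58.841 kPa.
Stress increase at mid-clay by the 2:1 spreading method:
Δσ = qBL/((B+z)(L+z)) = 228×2.5×5.4/((2.5+6.5)(5.4+6.5)) = 28.739 kPa
Final effective stress: σ'_f = σ'_0 + Δσ = 58.841 + 28.739 = 87.58 kPa.
Normally consolidated clay, so the full stress increment lies on the virgin compression line:
S_c = C_c·H/(1+e₀)·log₁₀(σ'_f/σ'_0) = 0.43×5/(1+0.93)×log₁₀(87.58/58.841)
    = 1.114 × 0.17272 = 0.1924 m

S_c ≈ 192 mm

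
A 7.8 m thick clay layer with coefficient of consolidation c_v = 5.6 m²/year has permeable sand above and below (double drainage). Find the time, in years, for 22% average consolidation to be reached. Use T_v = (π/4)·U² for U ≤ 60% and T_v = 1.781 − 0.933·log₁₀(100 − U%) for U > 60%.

t ≈ 0.103 years

Drainage path length: H_d = H/2 = 3.9 m (double drainage).
U ≤ 60%: T_v = (π/4)·U² = (π/4)×0.22² = 0.038013.
t = T_v·H_d²/c_v = 0.038013×3.9²/5.6 = 0.1032 years.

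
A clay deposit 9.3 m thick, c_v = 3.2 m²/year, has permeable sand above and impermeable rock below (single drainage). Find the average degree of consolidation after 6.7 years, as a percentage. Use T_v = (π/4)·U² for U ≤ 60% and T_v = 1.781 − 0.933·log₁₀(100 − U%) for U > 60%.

Drainage path length: H_d = H = 9.3 m (single drainage).
T_v = c_v·t/H_d² = 3.2×6.7/9.3² = 0.24789.
T_v = 0.24789 corresponds to the U ≤ 60% branch:
U = √(4T_v/π) = 0.5618

U ≈ 56.2 %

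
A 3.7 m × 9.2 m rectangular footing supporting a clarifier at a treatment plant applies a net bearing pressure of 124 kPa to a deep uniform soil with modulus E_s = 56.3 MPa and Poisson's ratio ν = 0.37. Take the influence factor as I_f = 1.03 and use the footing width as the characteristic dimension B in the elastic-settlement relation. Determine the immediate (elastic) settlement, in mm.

Immediate (elastic) settlement: S_e = q·B·(1−ν²)/E_s · I_f.
E_s = 56.3 MPa = 56300 kPa.
S_e = 124 × 3.7 × (1 − 0.37²) / 56300 × 1.03
    = 124 × 3.7 × 0.8631 / 56300 × 1.03
    = 0.007245 m = 7.245 mm

S_e ≈ 7.24 mm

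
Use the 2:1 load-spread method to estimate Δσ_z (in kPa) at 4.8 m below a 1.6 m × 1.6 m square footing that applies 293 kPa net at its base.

Δσ_z ≈ 18.3 kPa

By the 2:1 method the load spreads at 1 horizontal : 2 vertical, so at depth z the loaded area has grown by z in each plan dimension:
Δσ = qBL/((B+z)(L+z)) = 293×1.6×1.6/((1.6+4.8)(1.6+4.8)) = 18.312 kPa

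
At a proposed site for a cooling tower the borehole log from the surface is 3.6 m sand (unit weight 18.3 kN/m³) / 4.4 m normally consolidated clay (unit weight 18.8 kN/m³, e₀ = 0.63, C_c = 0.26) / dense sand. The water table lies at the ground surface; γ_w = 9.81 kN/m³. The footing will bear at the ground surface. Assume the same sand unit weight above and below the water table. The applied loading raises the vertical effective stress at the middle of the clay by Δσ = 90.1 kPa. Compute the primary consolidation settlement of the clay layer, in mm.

Mid-depth of clay below the ground surface: z = 3.6 + 4.4/2 = 5.8 m.
Total vertical stress at mid-clay: σ_v = 18.3×3.6 + 18.8×2.2 = 107.24 kPa.
Pore pressure: u = 9.81×(5.8 − 0) = 56.898 kPa.
Initial effective stress: σ'_0 = σ_v − u = 107.24 − 56.898 = 50.342 kPa.
Final effective stress: σ'_f = σ'_0 + Δσ = 50.342 + 90.1 = 140.44 kPa.
Normally consolidated clay, so the full stress increment lies on the virgin compression line:
S_c = C_c·H/(1+e₀)·log₁₀(σ'_f/σ'_0) = 0.26×4.4/(1+0.63)×log₁₀(140.44/50.342)
    = 0.70184 × 0.44556 = 0.3127 m

S_c ≈ 313 mm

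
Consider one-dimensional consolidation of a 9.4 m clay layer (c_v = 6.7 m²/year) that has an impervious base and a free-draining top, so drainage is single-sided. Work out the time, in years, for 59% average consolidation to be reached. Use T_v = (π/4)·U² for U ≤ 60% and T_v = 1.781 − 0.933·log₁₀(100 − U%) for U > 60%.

Drainage path length: H_d = H = 9.4 m (single drainage).
U ≤ 60%: T_v = (π/4)·U² = (π/4)×0.59² = 0.2734.
t = T_v·H_d²/c_v = 0.2734×9.4²/6.7 = 3.606 years.

t ≈ 3.61 years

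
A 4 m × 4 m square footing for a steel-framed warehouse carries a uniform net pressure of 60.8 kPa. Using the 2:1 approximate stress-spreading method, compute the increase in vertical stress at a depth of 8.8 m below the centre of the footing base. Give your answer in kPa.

Δσ_z ≈ 5.94 kPa

By the 2:1 method the load spreads at 1 horizontal : 2 vertical, so at depth z the loaded area has grown by z in each plan dimension:
Δσ = qBL/((B+z)(L+z)) = 60.8×4×4/((4+8.8)(4+8.8)) = 5.9375 kPa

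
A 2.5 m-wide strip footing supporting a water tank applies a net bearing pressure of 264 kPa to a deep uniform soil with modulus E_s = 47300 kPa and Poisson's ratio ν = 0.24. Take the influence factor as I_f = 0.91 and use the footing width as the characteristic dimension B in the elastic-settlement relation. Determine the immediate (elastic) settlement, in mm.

Immediate (elastic) settlement: S_e = q·B·(1−ν²)/E_s · I_f.
S_e = 264 × 2.5 × (1 − 0.24²) / 47300 × 0.91
    = 264 × 2.5 × 0.9424 / 47300 × 0.91
    = 0.01197 m = 11.97 mm

S_e ≈ 12 mm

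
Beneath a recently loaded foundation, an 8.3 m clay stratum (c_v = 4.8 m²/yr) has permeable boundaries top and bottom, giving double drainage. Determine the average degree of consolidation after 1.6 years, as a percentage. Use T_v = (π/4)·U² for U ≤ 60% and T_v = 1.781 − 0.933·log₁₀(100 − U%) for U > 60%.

Drainage path length: H_d = H/2 = 4.15 m (double drainage).
T_v = c_v·t/H_d² = 4.8×1.6/4.15² = 0.44593.
T_v = 0.44593 corresponds to the U > 60% branch:
U = 1 − 10^((1.781 − T_v)/0.933)/100 = 0.7303

U ≈ 73 %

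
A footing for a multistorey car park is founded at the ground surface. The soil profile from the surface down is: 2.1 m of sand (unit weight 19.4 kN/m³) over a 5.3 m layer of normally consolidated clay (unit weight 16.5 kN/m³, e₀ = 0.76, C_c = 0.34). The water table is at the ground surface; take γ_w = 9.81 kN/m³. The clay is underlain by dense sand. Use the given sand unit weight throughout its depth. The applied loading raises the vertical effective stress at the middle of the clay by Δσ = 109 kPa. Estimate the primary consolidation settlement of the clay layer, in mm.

Mid-depth of clay below the ground surface: z = 2.1 + 5.3/2 = 4.75 m.
Total vertical stress at mid-clay: σ_v = 19.4×2.1 + 16.5×2.65 = 84.465 kPa.
Pore pressure: u = 9.81×(4.75 − 0) = 46.598 kPa.
Initial effective stress: σ'_0 = σ_v − u = 84.465 − 46.598 = 37.867 kPa.
Final effective stress: σ'_f = σ'_0 + Δσ = 37.867 + 109 = 146.87 kPa.
Normally consolidated clay, so the full stress increment lies on the virgin compression line:
S_c = C_c·H/(1+e₀)·log₁₀(σ'_f/σ'_0) = 0.34×5.3/(1+0.76)×log₁₀(146.87/37.867)
    = 1.0239 × 0.58867 = 0.6027 m

S_c ≈ 603 mm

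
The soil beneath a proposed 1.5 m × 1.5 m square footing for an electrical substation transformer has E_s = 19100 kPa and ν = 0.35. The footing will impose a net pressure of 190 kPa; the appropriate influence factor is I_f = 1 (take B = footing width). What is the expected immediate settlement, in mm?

S_e ≈ 13.1 mm

Immediate (elastic) settlement: S_e = q·B·(1−ν²)/E_s · I_f.
S_e = 190 × 1.5 × (1 − 0.35²) / 19100 × 1
    = 190 × 1.5 × 0.8775 / 19100 × 1
    = 0.01309 m = 13.09 mm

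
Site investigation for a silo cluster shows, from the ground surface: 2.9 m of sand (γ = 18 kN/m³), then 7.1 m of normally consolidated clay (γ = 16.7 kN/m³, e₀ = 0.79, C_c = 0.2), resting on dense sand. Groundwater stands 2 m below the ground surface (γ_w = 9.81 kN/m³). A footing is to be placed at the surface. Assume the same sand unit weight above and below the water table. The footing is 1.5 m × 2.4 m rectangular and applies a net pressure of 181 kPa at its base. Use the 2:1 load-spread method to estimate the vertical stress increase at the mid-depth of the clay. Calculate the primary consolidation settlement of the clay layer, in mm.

Mid-depth of clay below the ground surface: z = 2.9 + 7.1/2 = 6.45 m.
Total vertical stress at mid-clay: σ_v = 18×2.9 + 16.7×3.55 = 111.48 kPa.
Pore pressure: u = 9.81×(6.45 − 2) = 43.655 kPa.
Initial effective stress: σ'_0 = σ_v − u = 111.48 − 43.655 = 67.825 kPa.
Stress increase at mid-clay by the 2:1 spreading method:
Δσ = qBL/((B+z)(L+z)) = 181×1.5×2.4/((1.5+6.45)(2.4+6.45)) = 9.2613 kPa
Final effective stress: σ'_f = σ'_0 + Δσ = 67.825 + 9.2613 = 77.086 kPa.
Normally consolidated clay, so the full stress increment lies on the virgin compression line:
S_c = C_c·H/(1+e₀)·log₁₀(σ'_f/σ'_0) = 0.2×7.1/(1+0.79)×log₁₀(77.086/67.825)
    = 0.7933 × 0.055586 = 0.0441 m

S_c ≈ 44.1 mm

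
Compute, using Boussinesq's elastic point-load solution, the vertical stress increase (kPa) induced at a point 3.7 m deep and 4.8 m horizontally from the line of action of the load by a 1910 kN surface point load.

Boussinesq vertical stress below a point load on an elastic half-space:
Δσ_z = 3P/(2πz²) · [1 + (r/z)²]^(−5/2)
r/z = 4.8/3.7 = 1.2973; [1+(r/z)²]^(−5/2) = 0.084812.
Δσ_z = 3×1910/(2π×3.7²) × 0.084812 = 66.615 × 0.084812 = 5.65 kPa

Δσ_z ≈ 5.65 kPa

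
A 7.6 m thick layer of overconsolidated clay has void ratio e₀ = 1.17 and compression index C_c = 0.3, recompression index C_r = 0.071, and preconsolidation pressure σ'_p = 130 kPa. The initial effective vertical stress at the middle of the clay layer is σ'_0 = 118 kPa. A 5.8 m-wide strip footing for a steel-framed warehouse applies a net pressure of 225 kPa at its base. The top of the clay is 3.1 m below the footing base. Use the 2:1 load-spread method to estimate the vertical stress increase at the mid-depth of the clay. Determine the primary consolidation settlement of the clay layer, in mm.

S_c ≈ 252 mm

Mid-depth of clay below the footing base: z = 3.1 + 7.6/2 = 6.9 m.
Stress increase at mid-clay by the 2:1 spreading method:
Δσ = qB/(B+z) = 225×5.8/(5.8+6.9) = 102.76 kPa
Final effective stress: σ'_f = 118 + 102.76 = 220.76 kPa.
σ'_f = 220.76 > σ'_p = 130 kPa, so the stress path crosses the preconsolidation pressure — recompression up to σ'_p, then virgin compression beyond:
S_c = H/(1+e₀)·[C_r·log₁₀(σ'_p/σ'_0) + C_c·log₁₀(σ'_f/σ'_p)]
    = 7.6/2.17 × [0.071×log₁₀(130/118) + 0.3×log₁₀(220.76/130)]
    = 3.5023 × [0.0029864 + 0.068993] = 0.2521 m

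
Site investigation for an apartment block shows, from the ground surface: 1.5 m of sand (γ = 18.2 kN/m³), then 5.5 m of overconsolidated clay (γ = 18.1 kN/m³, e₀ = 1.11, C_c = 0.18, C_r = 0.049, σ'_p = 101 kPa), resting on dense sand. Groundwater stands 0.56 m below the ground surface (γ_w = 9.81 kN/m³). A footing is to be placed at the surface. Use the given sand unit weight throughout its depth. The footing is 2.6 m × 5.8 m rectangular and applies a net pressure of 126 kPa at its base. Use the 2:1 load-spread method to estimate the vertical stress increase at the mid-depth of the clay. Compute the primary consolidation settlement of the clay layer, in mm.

Mid-depth of clay below the ground surface: z = 1.5 + 5.5/2 = 4.25 m.
Total vertical stress at mid-clay: σ_v = 18.2×1.5 + 18.1×2.75 = 77.075 kPa.
Pore pressure: u = 9.81×(4.25 − 0.56) = 36.199 kPa.
Initial effective stress: σ'_0 = σ_v − u = 77.075 − 36.199 = 40.876 kPa.
Stress increase at mid-clay by the 2:1 spreading method:
Δσ = qBL/((B+z)(L+z)) = 126×2.6×5.8/((2.6+4.25)(5.8+4.25)) = 27.6 kPa
Final effective stress: σ'_f = 40.876 + 27.6 = 68.476 kPa.
σ'_f = 68.476 ≤ σ'_p = 101 kPa, so the clay remains overconsolidated and only the recompression index applies:
S_c = C_r·H/(1+e₀)·log₁₀(σ'_f/σ'_0) = 0.049×5.5/2.11×log₁₀(68.476/40.876)
    = 0.12772 × 0.22407 = 0.02862 m

S_c ≈ 28.6 mm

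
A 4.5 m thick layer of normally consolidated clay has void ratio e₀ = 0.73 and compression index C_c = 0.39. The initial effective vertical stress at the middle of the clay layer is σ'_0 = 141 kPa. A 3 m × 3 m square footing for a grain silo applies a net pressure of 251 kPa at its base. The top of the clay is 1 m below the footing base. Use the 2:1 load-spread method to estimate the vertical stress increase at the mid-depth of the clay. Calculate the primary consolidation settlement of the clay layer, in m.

S_c ≈ 0.151 m

Mid-depth of clay below the footing base: z = 1 + 4.5/2 = 3.25 m.
Stress increase at mid-clay by the 2:1 spreading method:
Δσ = qBL/((B+z)(L+z)) = 251×3×3/((3+3.25)(3+3.25)) = 57.83 kPa
Final effective stress: σ'_f = σ'_0 + Δσ = 141 + 57.83 = 198.83 kPa.
Normally consolidated clay, so the full stress increment lies on the virgin compression line:
S_c = C_c·H/(1+e₀)·log₁₀(σ'_f/σ'_0) = 0.39×4.5/(1+0.73)×log₁₀(198.83/141)
    = 1.0145 × 0.14926 = 0.1514 m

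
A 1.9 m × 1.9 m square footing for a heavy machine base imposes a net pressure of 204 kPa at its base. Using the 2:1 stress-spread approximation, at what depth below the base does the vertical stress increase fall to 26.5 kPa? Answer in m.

2:1 spreading — at depth z the loaded area has grown by z in each plan dimension:
qB²/(B+z)² = Δσ_z ⇒ z = B(√(q/Δσ_z) − 1) = 1.9×(√(204/26.5) − 1) = 3.372 m

z ≈ 3.37 m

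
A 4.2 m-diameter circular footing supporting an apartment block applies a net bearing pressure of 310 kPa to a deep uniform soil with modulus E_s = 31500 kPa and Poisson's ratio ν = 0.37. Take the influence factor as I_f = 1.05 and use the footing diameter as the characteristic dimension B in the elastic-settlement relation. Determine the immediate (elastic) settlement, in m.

Immediate (elastic) settlement: S_e = q·B·(1−ν²)/E_s · I_f.
S_e = 310 × 4.2 × (1 − 0.37²) / 31500 × 1.05
    = 310 × 4.2 × 0.8631 / 31500 × 1.05
    = 0.03746 m

S_e ≈ 0.0375 m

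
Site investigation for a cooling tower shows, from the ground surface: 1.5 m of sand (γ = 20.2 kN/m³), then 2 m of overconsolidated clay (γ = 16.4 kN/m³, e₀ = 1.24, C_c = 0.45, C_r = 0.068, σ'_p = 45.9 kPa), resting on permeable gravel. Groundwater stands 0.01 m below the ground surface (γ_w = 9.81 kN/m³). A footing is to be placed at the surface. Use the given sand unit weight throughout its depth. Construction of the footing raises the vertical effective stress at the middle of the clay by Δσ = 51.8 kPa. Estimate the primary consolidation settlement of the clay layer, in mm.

S_c ≈ 103 mm

Mid-depth of clay below the ground surface: z = 1.5 + 2/2 = 2.5 m.
Total vertical stress at mid-clay: σ_v = 20.2×1.5 + 16.4×1 = 46.7 kPa.
Pore pressure: u = 9.81×(2.5 − 0.01) = 24.427 kPa.
Initial effective stress: σ'_0 = σ_v − u = 46.7 − 24.427 = 22.273 kPa.
Final effective stress: σ'_f = 22.273 + 51.8 = 74.073 kPa.
σ'_f = 74.073 > σ'_p = 45.9 kPa, so the stress path crosses the preconsolidation pressure — recompression up to σ'_p, then virgin compression beyond:
S_c = H/(1+e₀)·[C_r·log₁₀(σ'_p/σ'_0) + C_c·log₁₀(σ'_f/σ'_p)]
    = 2/2.24 × [0.068×log₁₀(45.9/22.273) + 0.45×log₁₀(74.073/45.9)]
    = 0.89286 × [0.021354 + 0.093531] = 0.1026 m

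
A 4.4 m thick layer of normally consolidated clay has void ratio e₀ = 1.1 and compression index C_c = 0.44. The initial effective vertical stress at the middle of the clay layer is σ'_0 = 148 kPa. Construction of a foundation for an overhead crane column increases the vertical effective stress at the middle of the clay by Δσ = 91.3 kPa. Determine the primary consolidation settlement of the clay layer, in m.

Final effective stress: σ'_f = σ'_0 + Δσ = 148 + 91.3 = 239.3 kPa.
Normally consolidated clay, so the full stress increment lies on the virgin compression line:
S_c = C_c·H/(1+e₀)·log₁₀(σ'_f/σ'_0) = 0.44×4.4/(1+1.1)×log₁₀(239.3/148)
    = 0.9219 × 0.20868 = 0.1924 m

S_c ≈ 0.192 m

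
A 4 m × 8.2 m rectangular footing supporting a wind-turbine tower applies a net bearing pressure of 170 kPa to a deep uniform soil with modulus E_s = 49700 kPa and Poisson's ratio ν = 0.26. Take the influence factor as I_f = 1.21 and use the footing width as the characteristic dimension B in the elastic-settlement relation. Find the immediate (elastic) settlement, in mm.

Immediate (elastic) settlement: S_e = q·B·(1−ν²)/E_s · I_f.
S_e = 170 × 4 × (1 − 0.26²) / 49700 × 1.21
    = 170 × 4 × 0.9324 / 49700 × 1.21
    = 0.01544 m = 15.44 mm

S_e ≈ 15.4 mm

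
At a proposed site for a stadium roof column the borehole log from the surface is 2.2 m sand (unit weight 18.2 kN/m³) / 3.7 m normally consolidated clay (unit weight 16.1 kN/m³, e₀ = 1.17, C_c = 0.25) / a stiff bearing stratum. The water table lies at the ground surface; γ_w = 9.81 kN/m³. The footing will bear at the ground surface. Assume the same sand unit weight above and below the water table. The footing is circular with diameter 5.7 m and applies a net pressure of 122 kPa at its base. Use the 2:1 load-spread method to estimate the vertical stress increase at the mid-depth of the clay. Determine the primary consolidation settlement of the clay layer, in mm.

S_c ≈ 161 mm

Mid-depth of clay below the ground surface: z = 2.2 + 3.7/2 = 4.05 m.
Total vertical stress at mid-clay: σ_v = 18.2×2.2 + 16.1×1.85 = 69.825 kPa.
Pore pressure: u = 9.81×(4.05 − 0) = 39.73 kPa.
Initial effective stress: σ'_0 = σ_v − u = 69.825 − 39.73 = 30.095 kPa.
Stress increase at mid-clay by the 2:1 spreading method:
Δσ ≈ qD²/(D+z)² = 122×5.7²/(5.7+4.05)² = 41.697 kPa
Final effective stress: σ'_f = σ'_0 + Δσ = 30.095 + 41.697 = 71.792 kPa.
Normally consolidated clay, so the full stress increment lies on the virgin compression line:
S_c = C_c·H/(1+e₀)·log₁₀(σ'_f/σ'_0) = 0.25×3.7/(1+1.17)×log₁₀(71.792/30.095)
    = 0.42627 × 0.37758 = 0.161 m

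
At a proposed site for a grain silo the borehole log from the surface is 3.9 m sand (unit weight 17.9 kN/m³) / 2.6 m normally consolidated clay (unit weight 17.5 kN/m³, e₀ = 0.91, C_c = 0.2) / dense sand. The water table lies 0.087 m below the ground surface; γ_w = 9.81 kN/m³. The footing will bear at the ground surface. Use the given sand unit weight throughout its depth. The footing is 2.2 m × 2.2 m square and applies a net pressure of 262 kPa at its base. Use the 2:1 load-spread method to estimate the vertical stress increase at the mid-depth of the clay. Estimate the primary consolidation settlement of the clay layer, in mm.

Mid-depth of clay below the ground surface: z = 3.9 + 2.6/2 = 5.2 m.
Total vertical stress at mid-clay: σ_v = 17.9×3.9 + 17.5×1.3 = 92.56 kPa.
Pore pressure: u = 9.81×(5.2 − 0.087) = 50.159 kPa.
Initial effective stress: σ'_0 = σ_v − u = 92.56 − 50.159 = 42.401 kPa.
Stress increase at mid-clay by the 2:1 spreading method:
Δσ = qBL/((B+z)(L+z)) = 262×2.2×2.2/((2.2+5.2)(2.2+5.2)) = 23.157 kPa
Final effective stress: σ'_f = σ'_0 + Δσ = 42.401 + 23.157 = 65.558 kPa.
Normally consolidated clay, so the full stress increment lies on the virgin compression line:
S_c = C_c·H/(1+e₀)·log₁₀(σ'_f/σ'_0) = 0.2×2.6/(1+0.91)×log₁₀(65.558/42.401)
    = 0.27225 × 0.18925 = 0.05152 m

S_c ≈ 51.5 mm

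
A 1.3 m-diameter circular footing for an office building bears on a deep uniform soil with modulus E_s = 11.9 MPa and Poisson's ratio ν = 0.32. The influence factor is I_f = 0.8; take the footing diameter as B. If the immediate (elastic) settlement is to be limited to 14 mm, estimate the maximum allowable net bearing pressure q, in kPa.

q ≈ 178 kPa

E_s = 11.9 MPa = 11900 kPa.
S_e = q·B·(1−ν²)/E_s · I_f  ⇒  q = S_e·E_s / (B·(1−ν²)·I_f).
q = 0.014 × 11900 / (1.3 × 0.8976 × 0.8) = 178.5 kPa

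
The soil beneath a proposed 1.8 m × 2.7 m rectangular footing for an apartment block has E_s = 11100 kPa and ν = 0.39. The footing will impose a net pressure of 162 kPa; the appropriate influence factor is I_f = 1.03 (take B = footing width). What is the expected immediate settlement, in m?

S_e ≈ 0.0229 m

Immediate (elastic) settlement: S_e = q·B·(1−ν²)/E_s · I_f.
S_e = 162 × 1.8 × (1 − 0.39²) / 11100 × 1.03
    = 162 × 1.8 × 0.8479 / 11100 × 1.03
    = 0.02294 m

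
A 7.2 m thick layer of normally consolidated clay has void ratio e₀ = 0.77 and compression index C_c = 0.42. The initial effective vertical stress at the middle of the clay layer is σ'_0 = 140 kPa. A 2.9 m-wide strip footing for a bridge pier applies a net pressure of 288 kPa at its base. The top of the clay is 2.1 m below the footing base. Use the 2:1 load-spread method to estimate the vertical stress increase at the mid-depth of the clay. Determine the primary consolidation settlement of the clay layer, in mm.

Mid-depth of clay below the footing base: z = 2.1 + 7.2/2 = 5.7 m.
Stress increase at mid-clay by the 2:1 spreading method:
Δσ = qB/(B+z) = 288×2.9/(2.9+5.7) = 97.116 kPa
Final effective stress: σ'_f = σ'_0 + Δσ = 140 + 97.116 = 237.12 kPa.
Normally consolidated clay, so the full stress increment lies on the virgin compression line:
S_c = C_c·H/(1+e₀)·log₁₀(σ'_f/σ'_0) = 0.42×7.2/(1+0.77)×log₁₀(237.12/140)
    = 1.7085 × 0.22884 = 0.391 m

S_c ≈ 391 mm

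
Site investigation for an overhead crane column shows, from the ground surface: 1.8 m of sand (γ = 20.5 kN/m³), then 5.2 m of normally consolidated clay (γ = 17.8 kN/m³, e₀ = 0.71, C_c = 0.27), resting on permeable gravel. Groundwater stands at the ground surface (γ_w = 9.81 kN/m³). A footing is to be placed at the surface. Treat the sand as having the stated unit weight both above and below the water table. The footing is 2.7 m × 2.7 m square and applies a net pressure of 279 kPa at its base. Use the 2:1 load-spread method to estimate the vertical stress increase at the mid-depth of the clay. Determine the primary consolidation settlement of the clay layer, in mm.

Mid-depth of clay below the ground surface: z = 1.8 + 5.2/2 = 4.4 m.
Total vertical stress at mid-clay: σ_v = 20.5×1.8 + 17.8×2.6 = 83.18 kPa.
Pore pressure: u = 9.81×(4.4 − 0) = 43.164 kPa.
Initial effective stress: σ'_0 = σ_v − u = 83.18 − 43.164 = 40.016 kPa.
Stress increase at mid-clay by the 2:1 spreading method:
Δσ = qBL/((B+z)(L+z)) = 279×2.7×2.7/((2.7+4.4)(2.7+4.4)) = 40.347 kPa
Final effective stress: σ'_f = σ'_0 + Δσ = 40.016 + 40.347 = 80.363 kPa.
Normally consolidated clay, so the full stress increment lies on the virgin compression line:
S_c = C_c·H/(1+e₀)·log₁₀(σ'_f/σ'_0) = 0.27×5.2/(1+0.71)×log₁₀(80.363/40.016)
    = 0.82105 × 0.30282 = 0.2486 m

S_c ≈ 249 mm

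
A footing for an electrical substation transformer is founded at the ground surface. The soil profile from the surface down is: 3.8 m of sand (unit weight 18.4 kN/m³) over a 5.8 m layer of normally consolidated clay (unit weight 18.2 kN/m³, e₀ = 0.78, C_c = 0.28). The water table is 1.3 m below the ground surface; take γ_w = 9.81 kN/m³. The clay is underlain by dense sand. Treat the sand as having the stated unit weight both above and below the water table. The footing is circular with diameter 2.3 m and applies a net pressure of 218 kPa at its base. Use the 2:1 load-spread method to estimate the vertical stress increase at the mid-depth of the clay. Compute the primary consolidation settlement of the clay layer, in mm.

S_c ≈ 73.6 mm

Mid-depth of clay below the ground surface: z = 3.8 + 5.8/2 = 6.7 m.
Total vertical stress at mid-clay: σ_v = 18.4×3.8 + 18.2×2.9 = 122.7 kPa.
Pore pressure: u = 9.81×(6.7 − 1.3) = 52.974 kPa.
Initial effective stress: σ'_0 = σ_v − u = 122.7 − 52.974 = 69.726 kPa.
Stress increase at mid-clay by the 2:1 spreading method:
Δσ ≈ qD²/(D+z)² = 218×2.3²/(2.3+6.7)² = 14.237 kPa
Final effective stress: σ'_f = σ'_0 + Δσ = 69.726 + 14.237 = 83.963 kPa.
Normally consolidated clay, so the full stress increment lies on the virgin compression line:
S_c = C_c·H/(1+e₀)·log₁₀(σ'_f/σ'_0) = 0.28×5.8/(1+0.78)×log₁₀(83.963/69.726)
    = 0.91236 × 0.080693 = 0.07362 m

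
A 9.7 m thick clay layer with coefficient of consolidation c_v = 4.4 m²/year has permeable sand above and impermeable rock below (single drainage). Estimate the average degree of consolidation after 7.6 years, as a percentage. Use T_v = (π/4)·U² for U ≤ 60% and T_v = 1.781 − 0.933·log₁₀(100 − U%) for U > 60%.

Drainage path length: H_d = H = 9.7 m (single drainage).
T_v = c_v·t/H_d² = 4.4×7.6/9.7² = 0.3554.
T_v = 0.3554 corresponds to the U > 60% branch:
U = 1 − 10^((1.781 − T_v)/0.933)/100 = 0.6627

U ≈ 66.3 %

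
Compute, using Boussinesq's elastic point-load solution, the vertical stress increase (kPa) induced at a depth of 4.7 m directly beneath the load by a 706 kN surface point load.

Δσ_z ≈ 15.3 kPa

Boussinesq vertical stress below a point load on an elastic half-space:
Δσ_z = 3P/(2πz²) · [1 + (r/z)²]^(−5/2)
r/z = 0/4.7 = 0; [1+(r/z)²]^(−5/2) = 1.
Δσ_z = 3×706/(2π×4.7²) × 1 = 15.26 × 1 = 15.26 kPa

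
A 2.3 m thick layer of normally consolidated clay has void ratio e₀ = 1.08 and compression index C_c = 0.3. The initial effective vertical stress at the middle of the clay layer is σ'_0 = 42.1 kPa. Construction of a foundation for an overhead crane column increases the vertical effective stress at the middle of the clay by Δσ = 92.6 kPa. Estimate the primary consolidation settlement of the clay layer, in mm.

Final effective stress: σ'_f = σ'_0 + Δσ = 42.1 + 92.6 = 134.7 kPa.
Normally consolidated clay, so the full stress increment lies on the virgin compression line:
S_c = C_c·H/(1+e₀)·log₁₀(σ'_f/σ'_0) = 0.3×2.3/(1+1.08)×log₁₀(134.7/42.1)
    = 0.33173 × 0.50509 = 0.1676 m

S_c ≈ 168 mm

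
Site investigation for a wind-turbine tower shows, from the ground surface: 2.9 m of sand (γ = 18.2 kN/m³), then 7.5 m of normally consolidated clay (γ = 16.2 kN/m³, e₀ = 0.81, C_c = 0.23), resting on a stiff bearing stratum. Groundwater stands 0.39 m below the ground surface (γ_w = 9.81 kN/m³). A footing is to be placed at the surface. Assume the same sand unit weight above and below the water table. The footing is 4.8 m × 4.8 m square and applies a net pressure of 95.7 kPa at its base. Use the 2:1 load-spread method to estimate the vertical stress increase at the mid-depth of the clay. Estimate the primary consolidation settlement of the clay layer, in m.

S_c ≈ 0.116 m

Mid-depth of clay below the ground surface: z = 2.9 + 7.5/2 = 6.65 m.
Total vertical stress at mid-clay: σ_v = 18.2×2.9 + 16.2×3.75 = 113.53 kPa.
Pore pressure: u = 9.81×(6.65 − 0.39) = 61.411 kPa.
Initial effective stress: σ'_0 = σ_v − u = 113.53 − 61.411 = 52.119 kPa.
Stress increase at mid-clay by the 2:1 spreading method:
Δσ = qBL/((B+z)(L+z)) = 95.7×4.8×4.8/((4.8+6.65)(4.8+6.65)) = 16.818 kPa
Final effective stress: σ'_f = σ'_0 + Δσ = 52.119 + 16.818 = 68.937 kPa.
Normally consolidated clay, so the full stress increment lies on the virgin compression line:
S_c = C_c·H/(1+e₀)·log₁₀(σ'_f/σ'_0) = 0.23×7.5/(1+0.81)×log₁₀(68.937/52.119)
    = 0.95304 × 0.12146 = 0.1158 m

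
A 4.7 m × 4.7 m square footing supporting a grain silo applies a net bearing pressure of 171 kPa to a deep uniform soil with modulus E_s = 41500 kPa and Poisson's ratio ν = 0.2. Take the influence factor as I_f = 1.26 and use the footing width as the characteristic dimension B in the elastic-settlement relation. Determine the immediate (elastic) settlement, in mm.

Immediate (elastic) settlement: S_e = q·B·(1−ν²)/E_s · I_f.
S_e = 171 × 4.7 × (1 − 0.2²) / 41500 × 1.26
    = 171 × 4.7 × 0.96 / 41500 × 1.26
    = 0.02343 m = 23.43 mm

S_e ≈ 23.4 mm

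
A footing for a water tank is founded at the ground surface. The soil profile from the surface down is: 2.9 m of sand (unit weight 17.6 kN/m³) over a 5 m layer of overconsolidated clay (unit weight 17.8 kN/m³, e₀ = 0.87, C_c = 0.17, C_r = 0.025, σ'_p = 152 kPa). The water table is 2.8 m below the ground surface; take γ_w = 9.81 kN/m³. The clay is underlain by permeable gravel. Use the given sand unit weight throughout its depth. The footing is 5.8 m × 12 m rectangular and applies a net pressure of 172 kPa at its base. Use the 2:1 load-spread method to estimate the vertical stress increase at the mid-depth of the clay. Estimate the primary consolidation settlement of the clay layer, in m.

Mid-depth of clay below the ground surface: z = 2.9 + 5/2 = 5.4 m.
Total vertical stress at mid-clay: σ_v = 17.6×2.9 + 17.8×2.5 = 95.54 kPa.
Pore pressure: u = 9.81×(5.4 − 2.8) = 25.506 kPa.
Initial effective stress: σ'_0 = σ_v − u = 95.54 − 25.506 = 70.034 kPa.
Stress increase at mid-clay by the 2:1 spreading method:
Δσ = qBL/((B+z)(L+z)) = 172×5.8×12/((5.8+5.4)(12+5.4)) = 61.429 kPa
Final effective stress: σ'_f = 70.034 + 61.429 = 131.46 kPa.
σ'_f = 131.46 ≤ σ'_p = 152 kPa, so the clay remains overconsolidated and only the recompression index applies:
S_c = C_r·H/(1+e₀)·log₁₀(σ'_f/σ'_0) = 0.025×5/1.87×log₁₀(131.46/70.034)
    = 0.066845 × 0.27348 = 0.01828 m

S_c ≈ 0.0183 m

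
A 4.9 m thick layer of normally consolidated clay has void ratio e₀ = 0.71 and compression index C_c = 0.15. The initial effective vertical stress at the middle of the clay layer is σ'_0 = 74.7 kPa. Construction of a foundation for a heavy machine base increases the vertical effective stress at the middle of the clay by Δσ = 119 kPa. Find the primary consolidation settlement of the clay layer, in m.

Final effective stress: σ'_f = σ'_0 + Δσ = 74.7 + 119 = 193.7 kPa.
Normally consolidated clay, so the full stress increment lies on the virgin compression line:
S_c = C_c·H/(1+e₀)·log₁₀(σ'_f/σ'_0) = 0.15×4.9/(1+0.71)×log₁₀(193.7/74.7)
    = 0.42982 × 0.41381 = 0.1779 m

S_c ≈ 0.178 m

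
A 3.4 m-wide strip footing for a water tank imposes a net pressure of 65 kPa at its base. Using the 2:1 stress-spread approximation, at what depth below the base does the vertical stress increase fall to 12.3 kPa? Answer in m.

2:1 spreading — at depth z the loaded area has grown by z in each plan dimension:
qB/(B+z) = Δσ_z ⇒ z = qB/Δσ_z − B = 65×3.4/12.3 − 3.4 = 14.57 m

z ≈ 14.6 m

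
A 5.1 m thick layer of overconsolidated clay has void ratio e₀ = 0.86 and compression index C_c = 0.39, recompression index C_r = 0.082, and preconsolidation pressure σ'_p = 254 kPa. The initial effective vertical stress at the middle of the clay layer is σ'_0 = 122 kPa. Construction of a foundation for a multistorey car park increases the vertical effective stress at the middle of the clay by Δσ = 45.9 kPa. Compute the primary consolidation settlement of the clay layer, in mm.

Final effective stress: σ'_f = 122 + 45.9 = 167.9 kPa.
σ'_f = 167.9 ≤ σ'_p = 254 kPa, so the clay remains overconsolidated and only the recompression index applies:
S_c = C_r·H/(1+e₀)·log₁₀(σ'_f/σ'_0) = 0.082×5.1/1.86×log₁₀(167.9/122)
    = 0.22484 × 0.13869 = 0.03118 m

S_c ≈ 31.2 mm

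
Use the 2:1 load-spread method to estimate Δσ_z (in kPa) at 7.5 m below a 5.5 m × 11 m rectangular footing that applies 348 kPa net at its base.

By the 2:1 method the load spreads at 1 horizontal : 2 vertical, so at depth z the loaded area has grown by z in each plan dimension:
Δσ = qBL/((B+z)(L+z)) = 348×5.5×11/((5.5+7.5)(11+7.5)) = 87.543 kPa

Δσ_z ≈ 87.5 kPa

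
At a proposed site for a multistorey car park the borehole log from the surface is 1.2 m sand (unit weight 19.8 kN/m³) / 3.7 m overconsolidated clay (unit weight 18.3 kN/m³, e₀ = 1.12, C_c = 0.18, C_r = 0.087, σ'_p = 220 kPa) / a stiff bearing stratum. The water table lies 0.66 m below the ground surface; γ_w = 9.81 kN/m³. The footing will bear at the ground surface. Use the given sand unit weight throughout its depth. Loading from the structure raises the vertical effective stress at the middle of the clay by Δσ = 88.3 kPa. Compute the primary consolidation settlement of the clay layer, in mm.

S_c ≈ 84.2 mm

Mid-depth of clay below the ground surface: z = 1.2 + 3.7/2 = 3.05 m.
Total vertical stress at mid-clay: σ_v = 19.8×1.2 + 18.3×1.85 = 57.615 kPa.
Pore pressure: u = 9.81×(3.05 − 0.66) = 23.446 kPa.
Initial effective stress: σ'_0 = σ_v − u = 57.615 − 23.446 = 34.169 kPa.
Final effective stress: σ'_f = 34.169 + 88.3 = 122.47 kPa.
σ'_f = 122.47 ≤ σ'_p = 220 kPa, so the clay remains overconsolidated and only the recompression index applies:
S_c = C_r·H/(1+e₀)·log₁₀(σ'_f/σ'_0) = 0.087×3.7/2.12×log₁₀(122.47/34.169)
    = 0.15184 × 0.5544 = 0.08418 m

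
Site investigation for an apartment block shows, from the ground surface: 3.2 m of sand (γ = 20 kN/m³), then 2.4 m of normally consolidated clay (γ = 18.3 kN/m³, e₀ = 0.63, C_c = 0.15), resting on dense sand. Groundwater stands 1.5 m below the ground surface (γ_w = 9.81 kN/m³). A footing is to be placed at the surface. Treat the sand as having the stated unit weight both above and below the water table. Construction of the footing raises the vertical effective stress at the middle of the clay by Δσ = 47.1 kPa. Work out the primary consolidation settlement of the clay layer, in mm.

Mid-depth of clay below the ground surface: z = 3.2 + 2.4/2 = 4.4 m.
Total vertical stress at mid-clay: σ_v = 20×3.2 + 18.3×1.2 = 85.96 kPa.
Pore pressure: u = 9.81×(4.4 − 1.5) = 28.449 kPa.
Initial effective stress: σ'_0 = σ_v − u = 85.96 − 28.449 = 57.511 kPa.
Final effective stress: σ'_f = σ'_0 + Δσ = 57.511 + 47.1 = 104.61 kPa.
Normally consolidated clay, so the full stress increment lies on the virgin compression line:
S_c = C_c·H/(1+e₀)·log₁₀(σ'_f/σ'_0) = 0.15×2.4/(1+0.63)×log₁₀(104.61/57.511)
    = 0.22086 × 0.25982 = 0.05738 m

S_c ≈ 57.4 mm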